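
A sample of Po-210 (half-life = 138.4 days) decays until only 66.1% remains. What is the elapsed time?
t = t½ × log₂(N₀/N) = 82.66 days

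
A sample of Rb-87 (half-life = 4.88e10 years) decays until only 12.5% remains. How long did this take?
t = t½ × log₂(N₀/N) = 1.464e11 years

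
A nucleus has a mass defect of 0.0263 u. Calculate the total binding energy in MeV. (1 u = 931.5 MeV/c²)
B.E. = Δm × 931.5 = 24.5 MeV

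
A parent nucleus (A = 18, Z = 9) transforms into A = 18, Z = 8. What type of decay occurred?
ΔA = 0, ΔZ = -1 ⇒ beta-plus decay (β⁺) or electron capture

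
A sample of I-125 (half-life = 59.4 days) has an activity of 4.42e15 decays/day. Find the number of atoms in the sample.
N = A/λ = 3.788e17 atoms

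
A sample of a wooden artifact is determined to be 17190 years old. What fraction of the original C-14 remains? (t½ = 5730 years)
N/N₀ = (1/2)^(t/t½) = 0.125 = 12.5%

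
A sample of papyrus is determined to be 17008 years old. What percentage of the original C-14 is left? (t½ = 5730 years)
N/N₀ = (1/2)^(t/t½) = 0.1278 = 12.8%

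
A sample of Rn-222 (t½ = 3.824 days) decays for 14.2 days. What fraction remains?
N/N₀ = (1/2)^(t/t½) = 0.07624 = 7.62%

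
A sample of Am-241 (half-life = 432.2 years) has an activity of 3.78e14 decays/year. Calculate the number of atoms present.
N = A/λ = 2.357e17 atoms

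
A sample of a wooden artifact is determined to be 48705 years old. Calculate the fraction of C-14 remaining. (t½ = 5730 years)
N/N₀ = (1/2)^(t/t½) = 0.002762 = 0.276%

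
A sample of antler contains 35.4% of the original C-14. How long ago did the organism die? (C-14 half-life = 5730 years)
Age = t½ × log₂(1/ratio) = 8585 years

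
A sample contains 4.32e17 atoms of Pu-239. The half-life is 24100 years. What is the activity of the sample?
A = λN = 1.242e13 decays/year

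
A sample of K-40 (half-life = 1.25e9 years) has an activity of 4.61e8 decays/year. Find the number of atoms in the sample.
N = A/λ = 8.314e17 atoms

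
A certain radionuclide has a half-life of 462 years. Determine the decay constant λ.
λ = ln(2)/t½ = 0.0015 year⁻¹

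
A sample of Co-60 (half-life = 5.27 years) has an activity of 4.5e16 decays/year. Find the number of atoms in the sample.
N = A/λ = 3.421e17 atoms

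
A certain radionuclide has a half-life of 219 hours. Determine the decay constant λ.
λ = ln(2)/t½ = 0.003165 hour⁻¹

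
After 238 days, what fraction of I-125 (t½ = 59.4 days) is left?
N/N₀ = (1/2)^(t/t½) = 0.06221 = 6.22%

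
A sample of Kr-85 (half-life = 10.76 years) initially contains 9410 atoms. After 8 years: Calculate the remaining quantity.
N = N₀(1/2)^(t/t½) = 5621 atoms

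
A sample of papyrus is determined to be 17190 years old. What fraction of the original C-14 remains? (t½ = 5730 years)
N/N₀ = (1/2)^(t/t½) = 0.125 = 12.5%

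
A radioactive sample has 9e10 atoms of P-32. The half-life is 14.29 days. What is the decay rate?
A = λN = 4.366e9 decays/day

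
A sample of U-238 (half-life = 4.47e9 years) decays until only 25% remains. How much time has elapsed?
t = t½ × log₂(N₀/N) = 8.94e9 years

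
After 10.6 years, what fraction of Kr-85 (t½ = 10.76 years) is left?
N/N₀ = (1/2)^(t/t½) = 0.5052 = 50.5%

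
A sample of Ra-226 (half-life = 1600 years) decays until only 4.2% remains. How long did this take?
t = t½ × log₂(N₀/N) = 7318 years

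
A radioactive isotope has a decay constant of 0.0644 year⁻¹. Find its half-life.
t½ = ln(2)/λ = 10.76 years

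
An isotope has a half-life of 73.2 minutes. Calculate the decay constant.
λ = ln(2)/t½ = 0.009469 minute⁻¹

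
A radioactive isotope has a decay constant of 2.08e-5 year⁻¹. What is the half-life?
t½ = ln(2)/λ = 33320 years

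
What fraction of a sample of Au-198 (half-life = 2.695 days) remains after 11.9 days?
N/N₀ = (1/2)^(t/t½) = 0.04686 = 4.69%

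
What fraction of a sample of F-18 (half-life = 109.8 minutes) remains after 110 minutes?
N/N₀ = (1/2)^(t/t½) = 0.4994 = 49.9%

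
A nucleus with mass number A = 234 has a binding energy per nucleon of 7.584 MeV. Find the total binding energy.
B.E. = 7.584 × 234 = 1775 MeV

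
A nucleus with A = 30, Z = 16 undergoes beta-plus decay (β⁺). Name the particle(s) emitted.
β⁺: positron (e⁺) + neutrino (νₑ)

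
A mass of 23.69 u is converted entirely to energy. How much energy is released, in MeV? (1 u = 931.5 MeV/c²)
E = mc² = 22070 MeV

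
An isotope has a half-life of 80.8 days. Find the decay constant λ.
λ = ln(2)/t½ = 0.008579 day⁻¹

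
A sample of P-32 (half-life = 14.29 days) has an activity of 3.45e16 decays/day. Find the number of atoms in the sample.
N = A/λ = 7.113e17 atoms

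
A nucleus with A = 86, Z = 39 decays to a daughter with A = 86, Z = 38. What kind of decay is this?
ΔA = 0, ΔZ = -1 ⇒ beta-plus decay (β⁺) or electron capture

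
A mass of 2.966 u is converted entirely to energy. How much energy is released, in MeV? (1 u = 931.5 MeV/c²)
E = mc² = 2763 MeV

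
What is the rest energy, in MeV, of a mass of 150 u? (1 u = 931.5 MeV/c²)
E = mc² = 1.397e5 MeV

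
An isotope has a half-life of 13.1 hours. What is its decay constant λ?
λ = ln(2)/t½ = 0.05291 hour⁻¹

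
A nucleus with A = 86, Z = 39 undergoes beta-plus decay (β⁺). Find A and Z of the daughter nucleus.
Daughter: A = 86, Z = 38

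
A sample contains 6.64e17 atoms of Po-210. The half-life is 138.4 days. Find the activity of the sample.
A = λN = 3.326e15 decays/day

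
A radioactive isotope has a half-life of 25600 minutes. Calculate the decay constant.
λ = ln(2)/t½ = 2.708e-5 minute⁻¹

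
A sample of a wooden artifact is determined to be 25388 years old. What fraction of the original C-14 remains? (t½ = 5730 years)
N/N₀ = (1/2)^(t/t½) = 0.04637 = 4.64%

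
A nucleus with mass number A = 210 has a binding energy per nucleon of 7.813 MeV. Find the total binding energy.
B.E. = 7.813 × 210 = 1641 MeV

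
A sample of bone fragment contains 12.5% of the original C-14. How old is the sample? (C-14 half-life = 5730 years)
Age = t½ × log₂(1/ratio) = 17190 years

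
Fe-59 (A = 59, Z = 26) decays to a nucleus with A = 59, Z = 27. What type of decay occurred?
ΔA = 0, ΔZ = +1 ⇒ beta-minus decay (β⁻)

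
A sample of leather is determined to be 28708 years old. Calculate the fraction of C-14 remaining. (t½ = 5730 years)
N/N₀ = (1/2)^(t/t½) = 0.03103 = 3.1%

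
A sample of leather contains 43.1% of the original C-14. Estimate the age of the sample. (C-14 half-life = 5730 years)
Age = t½ × log₂(1/ratio) = 6958 years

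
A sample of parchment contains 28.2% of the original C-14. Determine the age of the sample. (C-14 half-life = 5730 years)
Age = t½ × log₂(1/ratio) = 10460 years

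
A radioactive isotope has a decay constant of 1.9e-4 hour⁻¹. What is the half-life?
t½ = ln(2)/λ = 3648 hours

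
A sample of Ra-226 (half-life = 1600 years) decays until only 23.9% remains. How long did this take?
t = t½ × log₂(N₀/N) = 3304 years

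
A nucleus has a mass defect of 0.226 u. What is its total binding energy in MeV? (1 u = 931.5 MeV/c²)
B.E. = Δm × 931.5 = 210.5 MeV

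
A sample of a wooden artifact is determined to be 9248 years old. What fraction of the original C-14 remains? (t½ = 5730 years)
N/N₀ = (1/2)^(t/t½) = 0.3267 = 32.7%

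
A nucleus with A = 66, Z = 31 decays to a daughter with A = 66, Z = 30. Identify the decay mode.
ΔA = 0, ΔZ = -1 ⇒ beta-plus decay (β⁺) or electron capture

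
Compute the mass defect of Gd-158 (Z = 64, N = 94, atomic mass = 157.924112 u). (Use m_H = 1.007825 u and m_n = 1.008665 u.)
Δm = Z·m_H + N·m_n − M = 1.391 u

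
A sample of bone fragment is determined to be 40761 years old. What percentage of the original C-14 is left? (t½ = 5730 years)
N/N₀ = (1/2)^(t/t½) = 0.007221 = 0.722%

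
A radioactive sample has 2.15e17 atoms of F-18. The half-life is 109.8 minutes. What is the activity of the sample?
A = λN = 1.357e15 decays/minute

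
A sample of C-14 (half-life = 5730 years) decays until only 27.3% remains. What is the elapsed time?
t = t½ × log₂(N₀/N) = 10730 years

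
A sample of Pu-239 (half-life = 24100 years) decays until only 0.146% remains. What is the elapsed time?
t = t½ × log₂(N₀/N) = 2.27e5 years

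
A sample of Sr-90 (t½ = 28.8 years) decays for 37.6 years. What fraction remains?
N/N₀ = (1/2)^(t/t½) = 0.4046 = 40.5%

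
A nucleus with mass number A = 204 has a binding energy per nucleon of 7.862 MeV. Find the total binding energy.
B.E. = 7.862 × 204 = 1604 MeV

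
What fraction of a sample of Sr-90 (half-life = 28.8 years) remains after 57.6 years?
N/N₀ = (1/2)^(t/t½) = 0.25 = 25%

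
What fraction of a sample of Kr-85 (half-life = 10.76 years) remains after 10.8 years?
N/N₀ = (1/2)^(t/t½) = 0.4987 = 49.9%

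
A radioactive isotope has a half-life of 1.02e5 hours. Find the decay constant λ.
λ = ln(2)/t½ = 6.796e-6 hour⁻¹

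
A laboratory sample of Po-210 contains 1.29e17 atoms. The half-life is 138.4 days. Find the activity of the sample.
A = λN = 6.461e14 decays/day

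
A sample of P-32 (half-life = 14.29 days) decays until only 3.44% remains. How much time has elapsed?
t = t½ × log₂(N₀/N) = 69.47 days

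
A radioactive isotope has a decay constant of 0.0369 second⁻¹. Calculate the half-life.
t½ = ln(2)/λ = 18.78 seconds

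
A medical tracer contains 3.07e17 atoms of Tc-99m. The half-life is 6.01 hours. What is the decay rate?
A = λN = 3.541e16 decays/hour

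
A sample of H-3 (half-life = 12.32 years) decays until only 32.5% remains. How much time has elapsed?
t = t½ × log₂(N₀/N) = 19.98 years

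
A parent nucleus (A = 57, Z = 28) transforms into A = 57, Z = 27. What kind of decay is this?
ΔA = 0, ΔZ = -1 ⇒ beta-plus decay (β⁺) or electron capture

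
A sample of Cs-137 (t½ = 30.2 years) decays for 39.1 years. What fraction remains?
N/N₀ = (1/2)^(t/t½) = 0.4076 = 40.8%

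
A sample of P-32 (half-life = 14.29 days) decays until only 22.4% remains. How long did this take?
t = t½ × log₂(N₀/N) = 30.84 days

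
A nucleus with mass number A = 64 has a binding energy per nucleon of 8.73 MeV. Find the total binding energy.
B.E. = 8.73 × 64 = 558.7 MeV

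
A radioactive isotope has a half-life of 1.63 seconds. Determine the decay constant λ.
λ = ln(2)/t½ = 0.4252 second⁻¹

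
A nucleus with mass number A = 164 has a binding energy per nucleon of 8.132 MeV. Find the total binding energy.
B.E. = 8.132 × 164 = 1334 MeV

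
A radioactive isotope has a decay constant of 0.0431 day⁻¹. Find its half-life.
t½ = ln(2)/λ = 16.08 days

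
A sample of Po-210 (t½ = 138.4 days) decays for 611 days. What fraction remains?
N/N₀ = (1/2)^(t/t½) = 0.04688 = 4.69%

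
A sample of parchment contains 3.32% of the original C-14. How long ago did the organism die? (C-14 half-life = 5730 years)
Age = t½ × log₂(1/ratio) = 28150 years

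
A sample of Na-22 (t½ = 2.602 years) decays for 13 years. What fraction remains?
N/N₀ = (1/2)^(t/t½) = 0.03133 = 3.13%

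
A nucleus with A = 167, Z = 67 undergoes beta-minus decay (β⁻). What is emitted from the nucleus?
β⁻: electron (e⁻) + antineutrino (ν̄ₑ)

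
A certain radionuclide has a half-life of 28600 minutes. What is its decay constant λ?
λ = ln(2)/t½ = 2.424e-5 minute⁻¹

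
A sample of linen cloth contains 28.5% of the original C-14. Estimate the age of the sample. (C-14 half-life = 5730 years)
Age = t½ × log₂(1/ratio) = 10380 years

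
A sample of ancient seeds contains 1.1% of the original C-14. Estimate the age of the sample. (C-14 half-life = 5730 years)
Age = t½ × log₂(1/ratio) = 37280 years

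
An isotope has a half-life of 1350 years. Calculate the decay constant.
λ = ln(2)/t½ = 5.134e-4 year⁻¹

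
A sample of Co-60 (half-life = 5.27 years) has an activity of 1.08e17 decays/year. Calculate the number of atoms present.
N = A/λ = 8.211e17 atoms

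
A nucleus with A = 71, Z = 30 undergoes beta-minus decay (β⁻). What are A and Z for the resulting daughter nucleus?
Daughter: A = 71, Z = 31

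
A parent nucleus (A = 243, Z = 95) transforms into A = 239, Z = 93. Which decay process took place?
ΔA = -4, ΔZ = -2 ⇒ alpha decay (α)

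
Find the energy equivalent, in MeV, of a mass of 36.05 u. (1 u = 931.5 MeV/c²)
E = mc² = 33580 MeV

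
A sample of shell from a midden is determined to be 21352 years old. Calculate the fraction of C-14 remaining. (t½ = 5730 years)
N/N₀ = (1/2)^(t/t½) = 0.07555 = 7.56%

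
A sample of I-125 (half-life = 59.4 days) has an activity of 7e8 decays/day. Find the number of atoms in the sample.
N = A/λ = 5.999e10 atoms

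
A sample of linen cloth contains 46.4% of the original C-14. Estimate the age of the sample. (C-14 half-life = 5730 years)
Age = t½ × log₂(1/ratio) = 6348 years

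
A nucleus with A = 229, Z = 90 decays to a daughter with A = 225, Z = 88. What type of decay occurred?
ΔA = -4, ΔZ = -2 ⇒ alpha decay (α)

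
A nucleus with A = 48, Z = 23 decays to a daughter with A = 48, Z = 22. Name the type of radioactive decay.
ΔA = 0, ΔZ = -1 ⇒ beta-plus decay (β⁺) or electron capture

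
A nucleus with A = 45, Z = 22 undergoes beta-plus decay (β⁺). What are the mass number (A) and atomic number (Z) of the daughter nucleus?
Daughter: A = 45, Z = 21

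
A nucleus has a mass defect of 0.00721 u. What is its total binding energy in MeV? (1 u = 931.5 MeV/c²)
B.E. = Δm × 931.5 = 6.716 MeV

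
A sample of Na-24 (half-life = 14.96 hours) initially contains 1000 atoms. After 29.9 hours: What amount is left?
N = N₀(1/2)^(t/t½) = 250.2 atoms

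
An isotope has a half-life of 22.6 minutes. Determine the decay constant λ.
λ = ln(2)/t½ = 0.03067 minute⁻¹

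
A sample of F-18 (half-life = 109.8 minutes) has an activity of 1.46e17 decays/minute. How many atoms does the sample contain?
N = A/λ = 2.313e19 atoms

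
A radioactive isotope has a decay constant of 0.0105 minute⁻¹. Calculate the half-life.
t½ = ln(2)/λ = 66.01 minutes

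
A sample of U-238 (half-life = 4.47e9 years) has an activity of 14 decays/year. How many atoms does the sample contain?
N = A/λ = 9.028e10 atoms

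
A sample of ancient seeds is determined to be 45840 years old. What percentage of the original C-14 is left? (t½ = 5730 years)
N/N₀ = (1/2)^(t/t½) = 0.003906 = 0.391%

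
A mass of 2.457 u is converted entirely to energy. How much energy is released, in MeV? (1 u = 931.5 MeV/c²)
E = mc² = 2289 MeV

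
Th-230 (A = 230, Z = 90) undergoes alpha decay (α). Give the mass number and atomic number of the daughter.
Daughter: A = 226, Z = 88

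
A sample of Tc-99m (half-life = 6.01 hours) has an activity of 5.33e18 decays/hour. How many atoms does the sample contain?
N = A/λ = 4.621e19 atoms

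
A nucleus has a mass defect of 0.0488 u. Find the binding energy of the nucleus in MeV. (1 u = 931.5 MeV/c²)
B.E. = Δm × 931.5 = 45.46 MeV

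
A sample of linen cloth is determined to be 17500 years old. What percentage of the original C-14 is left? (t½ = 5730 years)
N/N₀ = (1/2)^(t/t½) = 0.1204 = 12%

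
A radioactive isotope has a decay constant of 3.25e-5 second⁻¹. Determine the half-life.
t½ = ln(2)/λ = 21330 seconds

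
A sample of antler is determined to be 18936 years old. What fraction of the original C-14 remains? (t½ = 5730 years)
N/N₀ = (1/2)^(t/t½) = 0.1012 = 10.1%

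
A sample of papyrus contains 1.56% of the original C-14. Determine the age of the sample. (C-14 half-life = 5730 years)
Age = t½ × log₂(1/ratio) = 34390 years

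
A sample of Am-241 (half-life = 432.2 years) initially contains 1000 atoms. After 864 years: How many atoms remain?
N = N₀(1/2)^(t/t½) = 250.2 atoms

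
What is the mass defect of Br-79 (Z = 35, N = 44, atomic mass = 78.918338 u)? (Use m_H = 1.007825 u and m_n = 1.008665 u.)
Δm = Z·m_H + N·m_n − M = 0.7368 u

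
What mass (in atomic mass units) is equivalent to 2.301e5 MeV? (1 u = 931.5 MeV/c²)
m = E/c² = 247 u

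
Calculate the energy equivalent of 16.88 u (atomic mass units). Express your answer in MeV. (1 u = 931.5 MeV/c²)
E = mc² = 15720 MeV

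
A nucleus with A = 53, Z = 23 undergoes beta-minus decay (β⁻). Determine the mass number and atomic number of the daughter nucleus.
Daughter: A = 53, Z = 24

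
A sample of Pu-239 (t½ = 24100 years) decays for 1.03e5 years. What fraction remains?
N/N₀ = (1/2)^(t/t½) = 0.05169 = 5.17%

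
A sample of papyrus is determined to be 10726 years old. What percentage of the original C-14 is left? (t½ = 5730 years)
N/N₀ = (1/2)^(t/t½) = 0.2732 = 27.3%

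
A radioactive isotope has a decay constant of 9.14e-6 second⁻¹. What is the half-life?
t½ = ln(2)/λ = 75840 seconds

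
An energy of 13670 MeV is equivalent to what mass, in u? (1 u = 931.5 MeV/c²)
m = E/c² = 14.68 u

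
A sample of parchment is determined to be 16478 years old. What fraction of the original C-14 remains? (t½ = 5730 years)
N/N₀ = (1/2)^(t/t½) = 0.1362 = 13.6%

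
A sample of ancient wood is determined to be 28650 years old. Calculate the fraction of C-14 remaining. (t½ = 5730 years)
N/N₀ = (1/2)^(t/t½) = 0.03125 = 3.12%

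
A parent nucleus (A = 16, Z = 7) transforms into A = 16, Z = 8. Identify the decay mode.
ΔA = 0, ΔZ = +1 ⇒ beta-minus decay (β⁻)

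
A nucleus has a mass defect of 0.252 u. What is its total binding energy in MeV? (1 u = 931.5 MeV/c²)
B.E. = Δm × 931.5 = 234.7 MeV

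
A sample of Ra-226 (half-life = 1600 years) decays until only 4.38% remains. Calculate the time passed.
t = t½ × log₂(N₀/N) = 7221 years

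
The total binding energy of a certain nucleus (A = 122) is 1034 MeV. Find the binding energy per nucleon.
B.E./A = 1034/122 = 8.475 MeV/nucleon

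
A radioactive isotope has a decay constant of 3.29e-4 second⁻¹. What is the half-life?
t½ = ln(2)/λ = 2107 seconds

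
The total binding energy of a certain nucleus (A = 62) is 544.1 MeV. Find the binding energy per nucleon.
B.E./A = 544.1/62 = 8.776 MeV/nucleon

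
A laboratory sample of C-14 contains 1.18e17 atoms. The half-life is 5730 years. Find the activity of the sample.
A = λN = 1.427e13 decays/year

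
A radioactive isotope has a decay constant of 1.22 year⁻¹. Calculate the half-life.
t½ = ln(2)/λ = 0.5682 years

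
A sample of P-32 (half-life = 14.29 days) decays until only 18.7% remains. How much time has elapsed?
t = t½ × log₂(N₀/N) = 34.57 days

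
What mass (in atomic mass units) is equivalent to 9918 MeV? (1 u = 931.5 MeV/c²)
m = E/c² = 10.65 u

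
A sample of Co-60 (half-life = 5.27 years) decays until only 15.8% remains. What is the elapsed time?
t = t½ × log₂(N₀/N) = 14.03 years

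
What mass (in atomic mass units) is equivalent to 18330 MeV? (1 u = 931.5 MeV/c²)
m = E/c² = 19.68 u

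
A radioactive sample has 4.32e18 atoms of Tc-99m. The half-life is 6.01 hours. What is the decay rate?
A = λN = 4.982e17 decays/hour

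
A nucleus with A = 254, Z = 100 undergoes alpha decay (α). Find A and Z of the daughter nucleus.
Daughter: A = 250, Z = 98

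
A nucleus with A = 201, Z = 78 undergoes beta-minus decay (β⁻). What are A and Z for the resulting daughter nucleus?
Daughter: A = 201, Z = 79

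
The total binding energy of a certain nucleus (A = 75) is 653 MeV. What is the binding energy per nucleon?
B.E./A = 653/75 = 8.707 MeV/nucleon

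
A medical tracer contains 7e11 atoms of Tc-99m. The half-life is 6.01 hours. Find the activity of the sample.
A = λN = 8.073e10 decays/hour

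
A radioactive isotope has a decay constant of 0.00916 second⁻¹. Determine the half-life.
t½ = ln(2)/λ = 75.67 seconds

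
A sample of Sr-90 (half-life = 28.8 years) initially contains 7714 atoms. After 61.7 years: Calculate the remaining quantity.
N = N₀(1/2)^(t/t½) = 1747 atoms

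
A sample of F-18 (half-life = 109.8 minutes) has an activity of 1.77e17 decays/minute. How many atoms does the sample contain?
N = A/λ = 2.804e19 atoms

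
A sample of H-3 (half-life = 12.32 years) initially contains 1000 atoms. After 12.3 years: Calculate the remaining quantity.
N = N₀(1/2)^(t/t½) = 500.6 atoms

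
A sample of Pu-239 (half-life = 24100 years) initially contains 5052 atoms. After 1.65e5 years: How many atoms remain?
N = N₀(1/2)^(t/t½) = 43.9 atoms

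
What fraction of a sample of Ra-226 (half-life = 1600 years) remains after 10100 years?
N/N₀ = (1/2)^(t/t½) = 0.01258 = 1.26%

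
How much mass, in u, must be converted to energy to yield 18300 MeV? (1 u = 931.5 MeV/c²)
m = E/c² = 19.65 u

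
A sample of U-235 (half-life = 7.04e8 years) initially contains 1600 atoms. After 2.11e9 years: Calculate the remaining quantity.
N = N₀(1/2)^(t/t½) = 200.4 atoms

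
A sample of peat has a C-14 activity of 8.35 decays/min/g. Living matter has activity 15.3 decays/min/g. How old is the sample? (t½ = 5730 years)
Age = t½ × log₂(A₀/A) = 5006 years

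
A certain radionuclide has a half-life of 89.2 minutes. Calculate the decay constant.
λ = ln(2)/t½ = 0.007771 minute⁻¹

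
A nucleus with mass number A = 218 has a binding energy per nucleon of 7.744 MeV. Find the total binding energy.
B.E. = 7.744 × 218 = 1688 MeV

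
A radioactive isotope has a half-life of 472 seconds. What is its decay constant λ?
λ = ln(2)/t½ = 0.001469 second⁻¹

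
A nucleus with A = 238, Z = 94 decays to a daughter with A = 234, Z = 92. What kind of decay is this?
ΔA = -4, ΔZ = -2 ⇒ alpha decay (α)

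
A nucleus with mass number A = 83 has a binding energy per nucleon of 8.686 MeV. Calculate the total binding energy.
B.E. = 8.686 × 83 = 720.9 MeV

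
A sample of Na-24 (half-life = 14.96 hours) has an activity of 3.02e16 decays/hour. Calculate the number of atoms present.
N = A/λ = 6.518e17 atoms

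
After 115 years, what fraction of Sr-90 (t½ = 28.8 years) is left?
N/N₀ = (1/2)^(t/t½) = 0.0628 = 6.28%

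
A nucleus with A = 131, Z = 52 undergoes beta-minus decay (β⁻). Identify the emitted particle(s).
β⁻: electron (e⁻) + antineutrino (ν̄ₑ)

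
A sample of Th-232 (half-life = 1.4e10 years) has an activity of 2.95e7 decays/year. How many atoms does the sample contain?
N = A/λ = 5.958e17 atoms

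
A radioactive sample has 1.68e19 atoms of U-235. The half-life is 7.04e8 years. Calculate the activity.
A = λN = 1.654e10 decays/year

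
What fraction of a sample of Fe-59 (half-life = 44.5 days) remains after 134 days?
N/N₀ = (1/2)^(t/t½) = 0.124 = 12.4%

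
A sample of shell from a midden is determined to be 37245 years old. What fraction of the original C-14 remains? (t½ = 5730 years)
N/N₀ = (1/2)^(t/t½) = 0.01105 = 1.1%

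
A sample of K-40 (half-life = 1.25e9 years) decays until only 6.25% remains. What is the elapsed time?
t = t½ × log₂(N₀/N) = 5e9 years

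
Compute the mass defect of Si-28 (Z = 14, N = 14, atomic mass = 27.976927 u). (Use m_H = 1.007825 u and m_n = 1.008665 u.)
Δm = Z·m_H + N·m_n − M = 0.2539 u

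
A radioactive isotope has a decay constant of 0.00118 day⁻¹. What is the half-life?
t½ = ln(2)/λ = 587.4 days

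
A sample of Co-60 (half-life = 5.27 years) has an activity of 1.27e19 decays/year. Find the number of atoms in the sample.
N = A/λ = 9.656e19 atoms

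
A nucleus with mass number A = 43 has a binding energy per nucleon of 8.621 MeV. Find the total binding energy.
B.E. = 8.621 × 43 = 370.7 MeV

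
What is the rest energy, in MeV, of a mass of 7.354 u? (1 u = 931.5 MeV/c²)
E = mc² = 6850 MeV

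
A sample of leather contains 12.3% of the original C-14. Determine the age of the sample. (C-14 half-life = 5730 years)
Age = t½ × log₂(1/ratio) = 17320 years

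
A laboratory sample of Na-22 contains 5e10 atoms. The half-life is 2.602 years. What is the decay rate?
A = λN = 1.332e10 decays/year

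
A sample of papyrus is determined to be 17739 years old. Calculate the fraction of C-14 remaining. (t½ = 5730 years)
N/N₀ = (1/2)^(t/t½) = 0.117 = 11.7%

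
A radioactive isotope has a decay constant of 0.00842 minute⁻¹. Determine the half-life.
t½ = ln(2)/λ = 82.32 minutes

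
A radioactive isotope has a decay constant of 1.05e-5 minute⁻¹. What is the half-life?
t½ = ln(2)/λ = 66010 minutes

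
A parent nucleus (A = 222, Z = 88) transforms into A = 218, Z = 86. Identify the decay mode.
ΔA = -4, ΔZ = -2 ⇒ alpha decay (α)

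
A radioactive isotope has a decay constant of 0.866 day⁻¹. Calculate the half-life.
t½ = ln(2)/λ = 0.8004 days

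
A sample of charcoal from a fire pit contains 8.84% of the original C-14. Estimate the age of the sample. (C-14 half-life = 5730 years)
Age = t½ × log₂(1/ratio) = 20050 years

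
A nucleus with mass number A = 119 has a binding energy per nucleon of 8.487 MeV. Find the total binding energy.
B.E. = 8.487 × 119 = 1010 MeV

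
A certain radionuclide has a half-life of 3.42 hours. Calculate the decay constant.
λ = ln(2)/t½ = 0.2027 hour⁻¹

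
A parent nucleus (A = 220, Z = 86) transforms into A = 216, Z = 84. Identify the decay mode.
ΔA = -4, ΔZ = -2 ⇒ alpha decay (α)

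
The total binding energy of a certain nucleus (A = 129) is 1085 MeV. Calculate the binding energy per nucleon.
B.E./A = 1085/129 = 8.411 MeV/nucleon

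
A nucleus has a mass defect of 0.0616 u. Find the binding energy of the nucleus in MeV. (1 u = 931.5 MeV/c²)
B.E. = Δm × 931.5 = 57.38 MeV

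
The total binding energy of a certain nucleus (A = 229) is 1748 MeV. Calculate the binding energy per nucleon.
B.E./A = 1748/229 = 7.633 MeV/nucleon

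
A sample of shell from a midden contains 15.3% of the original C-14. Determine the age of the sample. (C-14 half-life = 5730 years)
Age = t½ × log₂(1/ratio) = 15520 years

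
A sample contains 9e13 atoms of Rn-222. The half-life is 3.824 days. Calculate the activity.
A = λN = 1.631e13 decays/day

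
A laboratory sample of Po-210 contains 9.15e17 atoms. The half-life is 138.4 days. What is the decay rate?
A = λN = 4.583e15 decays/day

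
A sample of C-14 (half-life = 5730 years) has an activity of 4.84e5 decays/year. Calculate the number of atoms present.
N = A/λ = 4.001e9 atoms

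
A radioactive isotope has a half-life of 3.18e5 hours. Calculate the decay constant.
λ = ln(2)/t½ = 2.18e-6 hour⁻¹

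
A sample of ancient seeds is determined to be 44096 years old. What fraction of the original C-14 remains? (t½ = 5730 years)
N/N₀ = (1/2)^(t/t½) = 0.004824 = 0.482%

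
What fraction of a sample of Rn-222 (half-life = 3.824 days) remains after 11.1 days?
N/N₀ = (1/2)^(t/t½) = 0.1337 = 13.4%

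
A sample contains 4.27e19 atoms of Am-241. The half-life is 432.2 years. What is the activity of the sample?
A = λN = 6.848e16 decays/year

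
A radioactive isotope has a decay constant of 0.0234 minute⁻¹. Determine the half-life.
t½ = ln(2)/λ = 29.62 minutes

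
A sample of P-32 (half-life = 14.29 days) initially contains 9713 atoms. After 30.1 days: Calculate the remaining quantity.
N = N₀(1/2)^(t/t½) = 2256 atoms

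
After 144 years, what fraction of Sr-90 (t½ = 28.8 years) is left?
N/N₀ = (1/2)^(t/t½) = 0.03125 = 3.12%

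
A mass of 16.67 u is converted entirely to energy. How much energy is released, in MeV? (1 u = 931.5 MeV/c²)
E = mc² = 15530 MeV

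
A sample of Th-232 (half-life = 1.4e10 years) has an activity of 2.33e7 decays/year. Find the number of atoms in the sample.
N = A/λ = 4.706e17 atoms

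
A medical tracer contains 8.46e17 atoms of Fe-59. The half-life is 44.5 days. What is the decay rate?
A = λN = 1.318e16 decays/day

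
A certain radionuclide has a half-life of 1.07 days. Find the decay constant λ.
λ = ln(2)/t½ = 0.6478 day⁻¹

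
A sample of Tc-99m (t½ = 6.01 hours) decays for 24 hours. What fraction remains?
N/N₀ = (1/2)^(t/t½) = 0.06279 = 6.28%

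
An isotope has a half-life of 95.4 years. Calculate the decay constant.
λ = ln(2)/t½ = 0.007266 year⁻¹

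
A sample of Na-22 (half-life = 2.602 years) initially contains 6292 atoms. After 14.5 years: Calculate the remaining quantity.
N = N₀(1/2)^(t/t½) = 132.2 atoms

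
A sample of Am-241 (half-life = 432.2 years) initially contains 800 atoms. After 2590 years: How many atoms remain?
N = N₀(1/2)^(t/t½) = 12.56 atoms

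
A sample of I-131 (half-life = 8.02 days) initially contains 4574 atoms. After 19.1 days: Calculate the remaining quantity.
N = N₀(1/2)^(t/t½) = 877.8 atoms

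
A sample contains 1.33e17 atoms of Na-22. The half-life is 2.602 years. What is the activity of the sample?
A = λN = 3.543e16 decays/year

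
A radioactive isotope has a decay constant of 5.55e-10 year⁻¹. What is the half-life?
t½ = ln(2)/λ = 1.249e9 years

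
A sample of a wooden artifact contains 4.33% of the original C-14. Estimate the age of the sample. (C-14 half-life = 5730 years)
Age = t½ × log₂(1/ratio) = 25950 years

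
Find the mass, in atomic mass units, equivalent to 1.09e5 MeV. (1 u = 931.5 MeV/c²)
m = E/c² = 117 u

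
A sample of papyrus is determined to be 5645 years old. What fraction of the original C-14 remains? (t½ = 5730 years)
N/N₀ = (1/2)^(t/t½) = 0.5052 = 50.5%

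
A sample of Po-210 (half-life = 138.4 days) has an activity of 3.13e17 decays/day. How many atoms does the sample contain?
N = A/λ = 6.25e19 atoms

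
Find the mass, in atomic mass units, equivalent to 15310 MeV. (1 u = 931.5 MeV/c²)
m = E/c² = 16.44 u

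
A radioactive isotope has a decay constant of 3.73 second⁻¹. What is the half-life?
t½ = ln(2)/λ = 0.1858 seconds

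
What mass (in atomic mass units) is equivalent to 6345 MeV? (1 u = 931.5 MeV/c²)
m = E/c² = 6.812 u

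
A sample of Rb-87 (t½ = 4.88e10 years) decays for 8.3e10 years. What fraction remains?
N/N₀ = (1/2)^(t/t½) = 0.3076 = 30.8%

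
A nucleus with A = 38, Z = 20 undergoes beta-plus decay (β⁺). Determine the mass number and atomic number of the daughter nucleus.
Daughter: A = 38, Z = 19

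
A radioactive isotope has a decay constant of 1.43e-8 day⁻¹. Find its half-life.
t½ = ln(2)/λ = 4.847e7 days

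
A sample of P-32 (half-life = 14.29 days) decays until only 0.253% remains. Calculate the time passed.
t = t½ × log₂(N₀/N) = 123.3 days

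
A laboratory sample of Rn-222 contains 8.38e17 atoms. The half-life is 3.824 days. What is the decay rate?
A = λN = 1.519e17 decays/day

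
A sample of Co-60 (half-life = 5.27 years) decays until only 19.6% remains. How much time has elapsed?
t = t½ × log₂(N₀/N) = 12.39 years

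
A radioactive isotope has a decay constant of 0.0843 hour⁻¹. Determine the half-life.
t½ = ln(2)/λ = 8.222 hours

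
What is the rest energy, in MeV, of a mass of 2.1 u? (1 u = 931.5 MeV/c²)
E = mc² = 1956 MeV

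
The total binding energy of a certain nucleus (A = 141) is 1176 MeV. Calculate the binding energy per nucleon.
B.E./A = 1176/141 = 8.34 MeV/nucleon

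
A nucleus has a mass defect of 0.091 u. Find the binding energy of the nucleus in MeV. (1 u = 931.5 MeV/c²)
B.E. = Δm × 931.5 = 84.77 MeV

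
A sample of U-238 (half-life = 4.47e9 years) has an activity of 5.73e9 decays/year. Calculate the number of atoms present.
N = A/λ = 3.695e19 atoms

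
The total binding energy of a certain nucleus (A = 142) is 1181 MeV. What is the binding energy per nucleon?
B.E./A = 1181/142 = 8.317 MeV/nucleon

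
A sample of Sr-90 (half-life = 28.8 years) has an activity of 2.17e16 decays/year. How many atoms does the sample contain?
N = A/λ = 9.016e17 atoms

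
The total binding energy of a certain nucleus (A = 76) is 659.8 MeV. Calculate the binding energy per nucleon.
B.E./A = 659.8/76 = 8.682 MeV/nucleon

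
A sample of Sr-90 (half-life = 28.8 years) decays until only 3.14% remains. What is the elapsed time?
t = t½ × log₂(N₀/N) = 143.8 years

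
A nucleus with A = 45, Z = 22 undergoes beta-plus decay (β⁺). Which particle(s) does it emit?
β⁺: positron (e⁺) + neutrino (νₑ)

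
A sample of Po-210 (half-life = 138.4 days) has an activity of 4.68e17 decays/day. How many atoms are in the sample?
N = A/λ = 9.345e19 atoms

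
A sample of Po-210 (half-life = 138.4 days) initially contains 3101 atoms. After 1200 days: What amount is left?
N = N₀(1/2)^(t/t½) = 7.611 atoms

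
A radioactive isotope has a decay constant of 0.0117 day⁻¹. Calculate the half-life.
t½ = ln(2)/λ = 59.24 days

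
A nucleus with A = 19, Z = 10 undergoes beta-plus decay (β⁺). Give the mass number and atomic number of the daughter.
Daughter: A = 19, Z = 9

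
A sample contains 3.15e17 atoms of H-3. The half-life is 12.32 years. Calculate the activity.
A = λN = 1.772e16 decays/year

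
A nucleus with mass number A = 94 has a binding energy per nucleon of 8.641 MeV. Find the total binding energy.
B.E. = 8.641 × 94 = 812.3 MeV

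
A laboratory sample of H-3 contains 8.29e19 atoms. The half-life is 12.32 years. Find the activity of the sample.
A = λN = 4.664e18 decays/year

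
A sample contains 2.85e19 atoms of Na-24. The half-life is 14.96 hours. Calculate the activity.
A = λN = 1.321e18 decays/hour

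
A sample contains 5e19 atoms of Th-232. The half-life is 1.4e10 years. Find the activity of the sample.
A = λN = 2.476e9 decays/year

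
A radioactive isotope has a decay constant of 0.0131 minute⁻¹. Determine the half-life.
t½ = ln(2)/λ = 52.91 minutes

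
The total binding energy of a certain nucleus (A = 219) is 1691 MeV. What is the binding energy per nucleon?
B.E./A = 1691/219 = 7.721 MeV/nucleon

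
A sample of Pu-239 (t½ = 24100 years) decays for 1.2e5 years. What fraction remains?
N/N₀ = (1/2)^(t/t½) = 0.0317 = 3.17%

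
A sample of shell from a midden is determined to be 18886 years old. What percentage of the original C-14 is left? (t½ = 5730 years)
N/N₀ = (1/2)^(t/t½) = 0.1018 = 10.2%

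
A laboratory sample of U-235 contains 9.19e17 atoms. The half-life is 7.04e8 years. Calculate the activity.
A = λN = 9.048e8 decays/year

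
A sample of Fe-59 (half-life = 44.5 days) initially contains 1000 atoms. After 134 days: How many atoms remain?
N = N₀(1/2)^(t/t½) = 124 atoms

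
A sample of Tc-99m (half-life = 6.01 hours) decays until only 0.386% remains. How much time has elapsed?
t = t½ × log₂(N₀/N) = 48.18 hours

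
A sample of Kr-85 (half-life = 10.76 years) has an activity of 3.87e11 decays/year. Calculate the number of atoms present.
N = A/λ = 6.008e12 atoms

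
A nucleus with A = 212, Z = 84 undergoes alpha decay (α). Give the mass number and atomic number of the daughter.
Daughter: A = 208, Z = 82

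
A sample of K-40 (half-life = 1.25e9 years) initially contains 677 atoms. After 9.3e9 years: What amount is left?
N = N₀(1/2)^(t/t½) = 3.899 atoms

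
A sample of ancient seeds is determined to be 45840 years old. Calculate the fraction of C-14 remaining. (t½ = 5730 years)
N/N₀ = (1/2)^(t/t½) = 0.003906 = 0.391%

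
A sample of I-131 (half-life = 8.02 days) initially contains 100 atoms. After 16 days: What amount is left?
N = N₀(1/2)^(t/t½) = 25.09 atoms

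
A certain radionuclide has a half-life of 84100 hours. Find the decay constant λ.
λ = ln(2)/t½ = 8.242e-6 hour⁻¹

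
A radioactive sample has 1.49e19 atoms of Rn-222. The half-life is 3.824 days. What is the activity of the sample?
A = λN = 2.701e18 decays/day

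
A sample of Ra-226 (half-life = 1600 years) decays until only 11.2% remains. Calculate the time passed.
t = t½ × log₂(N₀/N) = 5053 years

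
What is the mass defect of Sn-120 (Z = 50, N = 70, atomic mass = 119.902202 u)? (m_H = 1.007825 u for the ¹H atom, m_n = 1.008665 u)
Δm = Z·m_H + N·m_n − M = 1.096 u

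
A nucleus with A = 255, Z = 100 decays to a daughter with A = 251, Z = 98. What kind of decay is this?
ΔA = -4, ΔZ = -2 ⇒ alpha decay (α)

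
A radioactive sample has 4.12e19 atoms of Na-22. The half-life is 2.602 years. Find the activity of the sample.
A = λN = 1.098e19 decays/year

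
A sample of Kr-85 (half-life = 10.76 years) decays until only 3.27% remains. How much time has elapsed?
t = t½ × log₂(N₀/N) = 53.1 years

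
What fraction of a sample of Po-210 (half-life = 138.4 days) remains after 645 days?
N/N₀ = (1/2)^(t/t½) = 0.03954 = 3.95%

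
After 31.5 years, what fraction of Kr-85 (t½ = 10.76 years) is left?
N/N₀ = (1/2)^(t/t½) = 0.1314 = 13.1%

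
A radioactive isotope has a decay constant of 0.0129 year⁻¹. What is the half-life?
t½ = ln(2)/λ = 53.73 years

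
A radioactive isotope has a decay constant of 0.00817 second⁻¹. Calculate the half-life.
t½ = ln(2)/λ = 84.84 seconds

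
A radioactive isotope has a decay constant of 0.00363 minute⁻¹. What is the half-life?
t½ = ln(2)/λ = 190.9 minutes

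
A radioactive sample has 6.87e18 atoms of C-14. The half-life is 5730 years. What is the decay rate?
A = λN = 8.311e14 decays/year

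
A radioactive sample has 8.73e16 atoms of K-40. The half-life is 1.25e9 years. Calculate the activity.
A = λN = 4.841e7 decays/year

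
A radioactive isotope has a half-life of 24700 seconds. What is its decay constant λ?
λ = ln(2)/t½ = 2.806e-5 second⁻¹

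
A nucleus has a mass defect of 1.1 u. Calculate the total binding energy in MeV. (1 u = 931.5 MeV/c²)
B.E. = Δm × 931.5 = 1025 MeV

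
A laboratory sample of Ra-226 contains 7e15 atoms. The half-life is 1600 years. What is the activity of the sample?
A = λN = 3.033e12 decays/year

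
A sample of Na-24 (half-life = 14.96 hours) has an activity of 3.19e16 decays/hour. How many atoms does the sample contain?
N = A/λ = 6.885e17 atoms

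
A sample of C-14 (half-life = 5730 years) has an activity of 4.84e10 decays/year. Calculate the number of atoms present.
N = A/λ = 4.001e14 atoms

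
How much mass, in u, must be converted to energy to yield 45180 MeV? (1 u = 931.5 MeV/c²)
m = E/c² = 48.5 u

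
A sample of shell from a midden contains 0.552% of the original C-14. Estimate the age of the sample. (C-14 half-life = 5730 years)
Age = t½ × log₂(1/ratio) = 42980 years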